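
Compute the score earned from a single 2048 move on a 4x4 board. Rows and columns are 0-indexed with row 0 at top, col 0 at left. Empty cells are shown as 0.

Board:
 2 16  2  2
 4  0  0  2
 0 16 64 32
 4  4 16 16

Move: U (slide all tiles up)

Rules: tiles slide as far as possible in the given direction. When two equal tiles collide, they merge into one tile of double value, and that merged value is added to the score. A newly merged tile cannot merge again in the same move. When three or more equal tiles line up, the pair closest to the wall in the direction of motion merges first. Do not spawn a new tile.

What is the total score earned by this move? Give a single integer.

Slide up:
col 0: [2, 4, 0, 4] -> [2, 8, 0, 0]  score +8 (running 8)
col 1: [16, 0, 16, 4] -> [32, 4, 0, 0]  score +32 (running 40)
col 2: [2, 0, 64, 16] -> [2, 64, 16, 0]  score +0 (running 40)
col 3: [2, 2, 32, 16] -> [4, 32, 16, 0]  score +4 (running 44)
Board after move:
 2 32  2  4
 8  4 64 32
 0  0 16 16
 0  0  0  0

Answer: 44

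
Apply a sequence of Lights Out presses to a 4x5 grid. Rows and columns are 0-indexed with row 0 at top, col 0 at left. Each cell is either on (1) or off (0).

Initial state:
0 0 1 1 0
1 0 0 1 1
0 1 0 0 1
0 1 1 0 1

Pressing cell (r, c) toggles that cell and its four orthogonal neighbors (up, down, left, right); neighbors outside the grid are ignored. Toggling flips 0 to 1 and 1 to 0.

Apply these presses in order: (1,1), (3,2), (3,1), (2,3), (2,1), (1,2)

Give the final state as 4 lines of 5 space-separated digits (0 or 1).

Answer: 0 1 0 1 0
0 1 0 1 1
1 0 0 1 0
1 0 1 0 1

Derivation:
After press 1 at (1,1):
0 1 1 1 0
0 1 1 1 1
0 0 0 0 1
0 1 1 0 1

After press 2 at (3,2):
0 1 1 1 0
0 1 1 1 1
0 0 1 0 1
0 0 0 1 1

After press 3 at (3,1):
0 1 1 1 0
0 1 1 1 1
0 1 1 0 1
1 1 1 1 1

After press 4 at (2,3):
0 1 1 1 0
0 1 1 0 1
0 1 0 1 0
1 1 1 0 1

After press 5 at (2,1):
0 1 1 1 0
0 0 1 0 1
1 0 1 1 0
1 0 1 0 1

After press 6 at (1,2):
0 1 0 1 0
0 1 0 1 1
1 0 0 1 0
1 0 1 0 1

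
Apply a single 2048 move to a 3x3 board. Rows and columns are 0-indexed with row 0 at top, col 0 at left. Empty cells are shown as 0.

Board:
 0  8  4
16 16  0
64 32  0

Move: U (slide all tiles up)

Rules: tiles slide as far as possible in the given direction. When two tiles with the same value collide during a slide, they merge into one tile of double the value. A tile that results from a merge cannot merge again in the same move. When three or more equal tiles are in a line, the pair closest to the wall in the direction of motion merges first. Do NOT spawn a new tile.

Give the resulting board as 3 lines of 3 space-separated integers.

Answer: 16  8  4
64 16  0
 0 32  0

Derivation:
Slide up:
col 0: [0, 16, 64] -> [16, 64, 0]
col 1: [8, 16, 32] -> [8, 16, 32]
col 2: [4, 0, 0] -> [4, 0, 0]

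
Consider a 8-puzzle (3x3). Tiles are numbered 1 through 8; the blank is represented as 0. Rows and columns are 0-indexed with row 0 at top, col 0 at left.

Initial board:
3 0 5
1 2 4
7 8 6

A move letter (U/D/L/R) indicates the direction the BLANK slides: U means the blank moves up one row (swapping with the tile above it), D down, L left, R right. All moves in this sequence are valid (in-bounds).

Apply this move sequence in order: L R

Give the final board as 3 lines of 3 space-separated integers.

After move 1 (L):
0 3 5
1 2 4
7 8 6

After move 2 (R):
3 0 5
1 2 4
7 8 6

Answer: 3 0 5
1 2 4
7 8 6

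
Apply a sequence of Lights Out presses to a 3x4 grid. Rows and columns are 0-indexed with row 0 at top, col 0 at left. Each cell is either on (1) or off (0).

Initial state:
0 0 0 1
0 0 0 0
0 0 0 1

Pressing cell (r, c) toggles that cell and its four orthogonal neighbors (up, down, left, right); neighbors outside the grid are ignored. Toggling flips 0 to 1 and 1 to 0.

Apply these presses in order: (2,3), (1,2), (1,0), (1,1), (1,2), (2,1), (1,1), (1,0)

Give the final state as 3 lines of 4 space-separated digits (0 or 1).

Answer: 0 0 0 1
0 1 0 1
1 1 0 0

Derivation:
After press 1 at (2,3):
0 0 0 1
0 0 0 1
0 0 1 0

After press 2 at (1,2):
0 0 1 1
0 1 1 0
0 0 0 0

After press 3 at (1,0):
1 0 1 1
1 0 1 0
1 0 0 0

After press 4 at (1,1):
1 1 1 1
0 1 0 0
1 1 0 0

After press 5 at (1,2):
1 1 0 1
0 0 1 1
1 1 1 0

After press 6 at (2,1):
1 1 0 1
0 1 1 1
0 0 0 0

After press 7 at (1,1):
1 0 0 1
1 0 0 1
0 1 0 0

After press 8 at (1,0):
0 0 0 1
0 1 0 1
1 1 0 0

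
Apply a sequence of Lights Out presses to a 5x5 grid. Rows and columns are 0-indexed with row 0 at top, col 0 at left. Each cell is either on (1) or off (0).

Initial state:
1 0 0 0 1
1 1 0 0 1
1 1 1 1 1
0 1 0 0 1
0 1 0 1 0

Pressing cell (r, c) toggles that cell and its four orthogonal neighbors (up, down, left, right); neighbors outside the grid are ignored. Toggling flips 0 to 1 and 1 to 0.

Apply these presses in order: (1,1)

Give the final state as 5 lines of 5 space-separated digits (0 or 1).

After press 1 at (1,1):
1 1 0 0 1
0 0 1 0 1
1 0 1 1 1
0 1 0 0 1
0 1 0 1 0

Answer: 1 1 0 0 1
0 0 1 0 1
1 0 1 1 1
0 1 0 0 1
0 1 0 1 0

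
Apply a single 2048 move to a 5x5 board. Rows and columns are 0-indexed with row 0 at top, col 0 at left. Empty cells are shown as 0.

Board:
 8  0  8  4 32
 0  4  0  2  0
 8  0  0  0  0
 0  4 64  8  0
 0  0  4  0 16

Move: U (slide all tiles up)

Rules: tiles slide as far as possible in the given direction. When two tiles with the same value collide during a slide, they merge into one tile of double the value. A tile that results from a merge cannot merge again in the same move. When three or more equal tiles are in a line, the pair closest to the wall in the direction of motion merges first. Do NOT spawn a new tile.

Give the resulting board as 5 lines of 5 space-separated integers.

Answer: 16  8  8  4 32
 0  0 64  2 16
 0  0  4  8  0
 0  0  0  0  0
 0  0  0  0  0

Derivation:
Slide up:
col 0: [8, 0, 8, 0, 0] -> [16, 0, 0, 0, 0]
col 1: [0, 4, 0, 4, 0] -> [8, 0, 0, 0, 0]
col 2: [8, 0, 0, 64, 4] -> [8, 64, 4, 0, 0]
col 3: [4, 2, 0, 8, 0] -> [4, 2, 8, 0, 0]
col 4: [32, 0, 0, 0, 16] -> [32, 16, 0, 0, 0]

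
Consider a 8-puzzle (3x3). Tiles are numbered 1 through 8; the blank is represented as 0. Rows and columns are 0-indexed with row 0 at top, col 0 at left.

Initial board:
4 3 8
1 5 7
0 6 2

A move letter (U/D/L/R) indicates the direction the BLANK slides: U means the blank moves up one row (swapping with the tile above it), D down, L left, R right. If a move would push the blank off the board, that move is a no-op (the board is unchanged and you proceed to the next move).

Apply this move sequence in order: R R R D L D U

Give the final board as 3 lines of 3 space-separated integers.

Answer: 4 3 8
1 0 7
6 5 2

Derivation:
After move 1 (R):
4 3 8
1 5 7
6 0 2

After move 2 (R):
4 3 8
1 5 7
6 2 0

After move 3 (R):
4 3 8
1 5 7
6 2 0

After move 4 (D):
4 3 8
1 5 7
6 2 0

After move 5 (L):
4 3 8
1 5 7
6 0 2

After move 6 (D):
4 3 8
1 5 7
6 0 2

After move 7 (U):
4 3 8
1 0 7
6 5 2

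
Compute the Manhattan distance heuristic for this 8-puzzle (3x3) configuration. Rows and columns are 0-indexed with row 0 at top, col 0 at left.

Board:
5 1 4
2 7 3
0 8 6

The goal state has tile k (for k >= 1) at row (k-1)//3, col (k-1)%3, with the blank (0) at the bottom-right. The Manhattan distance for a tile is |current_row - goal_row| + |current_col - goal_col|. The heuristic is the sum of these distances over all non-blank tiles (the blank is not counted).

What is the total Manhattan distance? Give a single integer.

Tile 5: at (0,0), goal (1,1), distance |0-1|+|0-1| = 2
Tile 1: at (0,1), goal (0,0), distance |0-0|+|1-0| = 1
Tile 4: at (0,2), goal (1,0), distance |0-1|+|2-0| = 3
Tile 2: at (1,0), goal (0,1), distance |1-0|+|0-1| = 2
Tile 7: at (1,1), goal (2,0), distance |1-2|+|1-0| = 2
Tile 3: at (1,2), goal (0,2), distance |1-0|+|2-2| = 1
Tile 8: at (2,1), goal (2,1), distance |2-2|+|1-1| = 0
Tile 6: at (2,2), goal (1,2), distance |2-1|+|2-2| = 1
Sum: 2 + 1 + 3 + 2 + 2 + 1 + 0 + 1 = 12

Answer: 12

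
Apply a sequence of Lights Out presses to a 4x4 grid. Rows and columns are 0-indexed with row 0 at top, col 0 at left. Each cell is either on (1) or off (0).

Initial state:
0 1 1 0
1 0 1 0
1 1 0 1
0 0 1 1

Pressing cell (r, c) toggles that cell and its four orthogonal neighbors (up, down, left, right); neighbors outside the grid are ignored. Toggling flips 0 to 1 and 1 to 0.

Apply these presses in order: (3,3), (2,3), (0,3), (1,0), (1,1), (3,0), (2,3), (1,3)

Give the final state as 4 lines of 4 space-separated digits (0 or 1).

Answer: 1 0 0 0
1 0 1 0
1 0 0 1
1 1 0 0

Derivation:
After press 1 at (3,3):
0 1 1 0
1 0 1 0
1 1 0 0
0 0 0 0

After press 2 at (2,3):
0 1 1 0
1 0 1 1
1 1 1 1
0 0 0 1

After press 3 at (0,3):
0 1 0 1
1 0 1 0
1 1 1 1
0 0 0 1

After press 4 at (1,0):
1 1 0 1
0 1 1 0
0 1 1 1
0 0 0 1

After press 5 at (1,1):
1 0 0 1
1 0 0 0
0 0 1 1
0 0 0 1

After press 6 at (3,0):
1 0 0 1
1 0 0 0
1 0 1 1
1 1 0 1

After press 7 at (2,3):
1 0 0 1
1 0 0 1
1 0 0 0
1 1 0 0

After press 8 at (1,3):
1 0 0 0
1 0 1 0
1 0 0 1
1 1 0 0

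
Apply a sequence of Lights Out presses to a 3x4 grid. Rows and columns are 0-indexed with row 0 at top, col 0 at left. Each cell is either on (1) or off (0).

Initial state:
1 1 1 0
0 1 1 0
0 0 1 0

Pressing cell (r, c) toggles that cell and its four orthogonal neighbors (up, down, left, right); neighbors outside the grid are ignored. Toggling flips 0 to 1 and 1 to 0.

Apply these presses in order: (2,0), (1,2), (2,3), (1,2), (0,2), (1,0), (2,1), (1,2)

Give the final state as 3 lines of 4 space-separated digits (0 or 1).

After press 1 at (2,0):
1 1 1 0
1 1 1 0
1 1 1 0

After press 2 at (1,2):
1 1 0 0
1 0 0 1
1 1 0 0

After press 3 at (2,3):
1 1 0 0
1 0 0 0
1 1 1 1

After press 4 at (1,2):
1 1 1 0
1 1 1 1
1 1 0 1

After press 5 at (0,2):
1 0 0 1
1 1 0 1
1 1 0 1

After press 6 at (1,0):
0 0 0 1
0 0 0 1
0 1 0 1

After press 7 at (2,1):
0 0 0 1
0 1 0 1
1 0 1 1

After press 8 at (1,2):
0 0 1 1
0 0 1 0
1 0 0 1

Answer: 0 0 1 1
0 0 1 0
1 0 0 1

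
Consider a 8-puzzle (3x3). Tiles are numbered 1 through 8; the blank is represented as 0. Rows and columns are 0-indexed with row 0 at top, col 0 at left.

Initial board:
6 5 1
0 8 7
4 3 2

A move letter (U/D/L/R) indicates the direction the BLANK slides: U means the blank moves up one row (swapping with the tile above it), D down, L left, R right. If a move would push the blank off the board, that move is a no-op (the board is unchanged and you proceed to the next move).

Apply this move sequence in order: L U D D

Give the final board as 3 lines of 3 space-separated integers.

After move 1 (L):
6 5 1
0 8 7
4 3 2

After move 2 (U):
0 5 1
6 8 7
4 3 2

After move 3 (D):
6 5 1
0 8 7
4 3 2

After move 4 (D):
6 5 1
4 8 7
0 3 2

Answer: 6 5 1
4 8 7
0 3 2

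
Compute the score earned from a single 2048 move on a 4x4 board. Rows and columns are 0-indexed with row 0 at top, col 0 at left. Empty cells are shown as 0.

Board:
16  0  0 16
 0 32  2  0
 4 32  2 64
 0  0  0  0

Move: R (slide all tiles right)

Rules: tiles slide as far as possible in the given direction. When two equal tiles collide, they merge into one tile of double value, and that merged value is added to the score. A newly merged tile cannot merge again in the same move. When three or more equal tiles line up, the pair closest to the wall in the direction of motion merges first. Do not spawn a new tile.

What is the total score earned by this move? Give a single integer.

Slide right:
row 0: [16, 0, 0, 16] -> [0, 0, 0, 32]  score +32 (running 32)
row 1: [0, 32, 2, 0] -> [0, 0, 32, 2]  score +0 (running 32)
row 2: [4, 32, 2, 64] -> [4, 32, 2, 64]  score +0 (running 32)
row 3: [0, 0, 0, 0] -> [0, 0, 0, 0]  score +0 (running 32)
Board after move:
 0  0  0 32
 0  0 32  2
 4 32  2 64
 0  0  0  0

Answer: 32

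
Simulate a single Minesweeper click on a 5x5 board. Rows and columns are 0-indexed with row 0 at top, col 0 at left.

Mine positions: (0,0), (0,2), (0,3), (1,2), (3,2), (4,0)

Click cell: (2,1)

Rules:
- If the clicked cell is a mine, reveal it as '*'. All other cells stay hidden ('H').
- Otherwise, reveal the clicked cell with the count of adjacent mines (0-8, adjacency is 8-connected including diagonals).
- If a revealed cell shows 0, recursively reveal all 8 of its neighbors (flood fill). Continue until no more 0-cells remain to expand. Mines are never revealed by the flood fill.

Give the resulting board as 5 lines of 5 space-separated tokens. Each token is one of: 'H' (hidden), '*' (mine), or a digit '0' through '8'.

H H H H H
H H H H H
H 2 H H H
H H H H H
H H H H H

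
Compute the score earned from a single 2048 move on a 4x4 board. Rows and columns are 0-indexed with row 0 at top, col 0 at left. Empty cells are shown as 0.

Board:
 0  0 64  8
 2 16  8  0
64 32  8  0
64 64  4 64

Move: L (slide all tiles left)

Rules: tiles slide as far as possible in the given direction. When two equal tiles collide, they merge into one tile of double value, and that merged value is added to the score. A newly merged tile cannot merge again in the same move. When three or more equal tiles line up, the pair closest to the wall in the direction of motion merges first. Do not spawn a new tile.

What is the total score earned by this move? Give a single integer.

Slide left:
row 0: [0, 0, 64, 8] -> [64, 8, 0, 0]  score +0 (running 0)
row 1: [2, 16, 8, 0] -> [2, 16, 8, 0]  score +0 (running 0)
row 2: [64, 32, 8, 0] -> [64, 32, 8, 0]  score +0 (running 0)
row 3: [64, 64, 4, 64] -> [128, 4, 64, 0]  score +128 (running 128)
Board after move:
 64   8   0   0
  2  16   8   0
 64  32   8   0
128   4  64   0

Answer: 128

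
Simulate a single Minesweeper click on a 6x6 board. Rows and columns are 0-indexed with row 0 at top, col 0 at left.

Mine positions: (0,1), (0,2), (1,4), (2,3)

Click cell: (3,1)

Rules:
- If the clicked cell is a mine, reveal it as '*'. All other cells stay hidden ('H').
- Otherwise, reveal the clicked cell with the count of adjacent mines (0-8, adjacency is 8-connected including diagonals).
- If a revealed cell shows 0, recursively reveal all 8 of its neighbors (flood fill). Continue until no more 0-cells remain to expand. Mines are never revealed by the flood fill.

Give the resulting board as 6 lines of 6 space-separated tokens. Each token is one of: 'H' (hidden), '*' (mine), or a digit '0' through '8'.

H H H H H H
1 2 3 H H H
0 0 1 H 2 1
0 0 1 1 1 0
0 0 0 0 0 0
0 0 0 0 0 0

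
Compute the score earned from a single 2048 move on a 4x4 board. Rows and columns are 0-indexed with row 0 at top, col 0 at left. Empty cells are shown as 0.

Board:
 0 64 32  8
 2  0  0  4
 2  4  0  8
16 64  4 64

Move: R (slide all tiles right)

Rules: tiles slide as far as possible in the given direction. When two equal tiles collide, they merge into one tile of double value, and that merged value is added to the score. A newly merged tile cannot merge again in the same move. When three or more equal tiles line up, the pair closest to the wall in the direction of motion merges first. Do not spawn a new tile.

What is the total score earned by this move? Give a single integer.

Slide right:
row 0: [0, 64, 32, 8] -> [0, 64, 32, 8]  score +0 (running 0)
row 1: [2, 0, 0, 4] -> [0, 0, 2, 4]  score +0 (running 0)
row 2: [2, 4, 0, 8] -> [0, 2, 4, 8]  score +0 (running 0)
row 3: [16, 64, 4, 64] -> [16, 64, 4, 64]  score +0 (running 0)
Board after move:
 0 64 32  8
 0  0  2  4
 0  2  4  8
16 64  4 64

Answer: 0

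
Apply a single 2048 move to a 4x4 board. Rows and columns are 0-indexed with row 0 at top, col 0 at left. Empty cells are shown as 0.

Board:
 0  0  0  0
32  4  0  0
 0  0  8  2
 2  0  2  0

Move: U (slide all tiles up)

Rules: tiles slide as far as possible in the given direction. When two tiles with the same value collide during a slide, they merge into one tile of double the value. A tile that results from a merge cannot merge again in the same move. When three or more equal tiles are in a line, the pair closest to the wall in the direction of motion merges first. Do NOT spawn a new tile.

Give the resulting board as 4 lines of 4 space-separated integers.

Slide up:
col 0: [0, 32, 0, 2] -> [32, 2, 0, 0]
col 1: [0, 4, 0, 0] -> [4, 0, 0, 0]
col 2: [0, 0, 8, 2] -> [8, 2, 0, 0]
col 3: [0, 0, 2, 0] -> [2, 0, 0, 0]

Answer: 32  4  8  2
 2  0  2  0
 0  0  0  0
 0  0  0  0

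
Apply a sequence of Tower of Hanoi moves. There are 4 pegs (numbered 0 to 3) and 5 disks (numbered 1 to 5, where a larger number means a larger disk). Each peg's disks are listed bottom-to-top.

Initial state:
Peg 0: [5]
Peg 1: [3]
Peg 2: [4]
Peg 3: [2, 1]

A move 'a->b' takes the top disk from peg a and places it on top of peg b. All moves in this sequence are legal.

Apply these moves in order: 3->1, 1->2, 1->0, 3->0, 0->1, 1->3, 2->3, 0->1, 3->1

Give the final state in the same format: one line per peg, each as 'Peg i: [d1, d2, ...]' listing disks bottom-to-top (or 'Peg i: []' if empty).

Answer: Peg 0: [5]
Peg 1: [3, 1]
Peg 2: [4]
Peg 3: [2]

Derivation:
After move 1 (3->1):
Peg 0: [5]
Peg 1: [3, 1]
Peg 2: [4]
Peg 3: [2]

After move 2 (1->2):
Peg 0: [5]
Peg 1: [3]
Peg 2: [4, 1]
Peg 3: [2]

After move 3 (1->0):
Peg 0: [5, 3]
Peg 1: []
Peg 2: [4, 1]
Peg 3: [2]

After move 4 (3->0):
Peg 0: [5, 3, 2]
Peg 1: []
Peg 2: [4, 1]
Peg 3: []

After move 5 (0->1):
Peg 0: [5, 3]
Peg 1: [2]
Peg 2: [4, 1]
Peg 3: []

After move 6 (1->3):
Peg 0: [5, 3]
Peg 1: []
Peg 2: [4, 1]
Peg 3: [2]

After move 7 (2->3):
Peg 0: [5, 3]
Peg 1: []
Peg 2: [4]
Peg 3: [2, 1]

After move 8 (0->1):
Peg 0: [5]
Peg 1: [3]
Peg 2: [4]
Peg 3: [2, 1]

After move 9 (3->1):
Peg 0: [5]
Peg 1: [3, 1]
Peg 2: [4]
Peg 3: [2]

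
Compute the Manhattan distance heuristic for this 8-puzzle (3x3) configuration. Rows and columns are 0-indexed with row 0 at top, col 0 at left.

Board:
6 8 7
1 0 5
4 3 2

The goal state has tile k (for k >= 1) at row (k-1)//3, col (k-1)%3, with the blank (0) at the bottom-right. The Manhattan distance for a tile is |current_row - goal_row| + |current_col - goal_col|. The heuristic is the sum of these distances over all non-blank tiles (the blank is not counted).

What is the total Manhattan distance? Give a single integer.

Answer: 18

Derivation:
Tile 6: (0,0)->(1,2) = 3
Tile 8: (0,1)->(2,1) = 2
Tile 7: (0,2)->(2,0) = 4
Tile 1: (1,0)->(0,0) = 1
Tile 5: (1,2)->(1,1) = 1
Tile 4: (2,0)->(1,0) = 1
Tile 3: (2,1)->(0,2) = 3
Tile 2: (2,2)->(0,1) = 3
Sum: 3 + 2 + 4 + 1 + 1 + 1 + 3 + 3 = 18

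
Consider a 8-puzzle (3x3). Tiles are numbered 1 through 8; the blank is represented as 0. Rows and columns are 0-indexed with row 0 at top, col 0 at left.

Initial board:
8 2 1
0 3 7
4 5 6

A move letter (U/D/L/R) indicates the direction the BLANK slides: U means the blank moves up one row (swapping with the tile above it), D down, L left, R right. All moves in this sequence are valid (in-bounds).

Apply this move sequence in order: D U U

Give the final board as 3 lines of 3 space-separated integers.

After move 1 (D):
8 2 1
4 3 7
0 5 6

After move 2 (U):
8 2 1
0 3 7
4 5 6

After move 3 (U):
0 2 1
8 3 7
4 5 6

Answer: 0 2 1
8 3 7
4 5 6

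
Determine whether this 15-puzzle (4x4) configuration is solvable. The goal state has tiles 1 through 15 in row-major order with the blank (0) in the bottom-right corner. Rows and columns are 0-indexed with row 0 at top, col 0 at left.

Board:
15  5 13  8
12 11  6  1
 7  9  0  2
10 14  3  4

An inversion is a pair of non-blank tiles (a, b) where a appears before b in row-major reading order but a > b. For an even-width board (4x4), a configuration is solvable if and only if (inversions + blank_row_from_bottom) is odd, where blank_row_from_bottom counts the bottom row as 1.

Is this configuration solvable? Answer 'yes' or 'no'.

Inversions: 66
Blank is in row 2 (0-indexed from top), which is row 2 counting from the bottom (bottom = 1).
66 + 2 = 68, which is even, so the puzzle is not solvable.

Answer: no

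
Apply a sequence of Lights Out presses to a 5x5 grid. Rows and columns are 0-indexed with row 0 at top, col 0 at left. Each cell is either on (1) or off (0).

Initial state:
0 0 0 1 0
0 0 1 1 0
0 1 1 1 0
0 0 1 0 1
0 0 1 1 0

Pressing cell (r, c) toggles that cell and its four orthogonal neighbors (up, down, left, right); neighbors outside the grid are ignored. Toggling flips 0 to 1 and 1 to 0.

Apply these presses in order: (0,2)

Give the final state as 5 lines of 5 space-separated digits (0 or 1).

Answer: 0 1 1 0 0
0 0 0 1 0
0 1 1 1 0
0 0 1 0 1
0 0 1 1 0

Derivation:
After press 1 at (0,2):
0 1 1 0 0
0 0 0 1 0
0 1 1 1 0
0 0 1 0 1
0 0 1 1 0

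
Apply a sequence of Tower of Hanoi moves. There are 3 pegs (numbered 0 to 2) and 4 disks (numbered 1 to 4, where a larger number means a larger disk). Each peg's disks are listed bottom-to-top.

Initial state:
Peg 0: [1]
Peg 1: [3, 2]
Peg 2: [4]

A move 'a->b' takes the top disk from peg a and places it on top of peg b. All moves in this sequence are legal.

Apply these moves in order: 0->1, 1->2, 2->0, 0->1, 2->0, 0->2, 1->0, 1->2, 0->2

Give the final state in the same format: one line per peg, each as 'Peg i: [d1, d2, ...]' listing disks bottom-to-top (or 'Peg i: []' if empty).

After move 1 (0->1):
Peg 0: []
Peg 1: [3, 2, 1]
Peg 2: [4]

After move 2 (1->2):
Peg 0: []
Peg 1: [3, 2]
Peg 2: [4, 1]

After move 3 (2->0):
Peg 0: [1]
Peg 1: [3, 2]
Peg 2: [4]

After move 4 (0->1):
Peg 0: []
Peg 1: [3, 2, 1]
Peg 2: [4]

After move 5 (2->0):
Peg 0: [4]
Peg 1: [3, 2, 1]
Peg 2: []

After move 6 (0->2):
Peg 0: []
Peg 1: [3, 2, 1]
Peg 2: [4]

After move 7 (1->0):
Peg 0: [1]
Peg 1: [3, 2]
Peg 2: [4]

After move 8 (1->2):
Peg 0: [1]
Peg 1: [3]
Peg 2: [4, 2]

After move 9 (0->2):
Peg 0: []
Peg 1: [3]
Peg 2: [4, 2, 1]

Answer: Peg 0: []
Peg 1: [3]
Peg 2: [4, 2, 1]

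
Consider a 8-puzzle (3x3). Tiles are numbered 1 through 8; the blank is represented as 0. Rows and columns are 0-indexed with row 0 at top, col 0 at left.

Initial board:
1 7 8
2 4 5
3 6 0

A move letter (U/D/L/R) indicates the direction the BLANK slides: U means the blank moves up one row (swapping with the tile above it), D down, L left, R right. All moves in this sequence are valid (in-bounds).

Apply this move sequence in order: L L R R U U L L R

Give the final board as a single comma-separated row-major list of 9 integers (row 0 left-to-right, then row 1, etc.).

Answer: 1, 0, 7, 2, 4, 8, 3, 6, 5

Derivation:
After move 1 (L):
1 7 8
2 4 5
3 0 6

After move 2 (L):
1 7 8
2 4 5
0 3 6

After move 3 (R):
1 7 8
2 4 5
3 0 6

After move 4 (R):
1 7 8
2 4 5
3 6 0

After move 5 (U):
1 7 8
2 4 0
3 6 5

After move 6 (U):
1 7 0
2 4 8
3 6 5

After move 7 (L):
1 0 7
2 4 8
3 6 5

After move 8 (L):
0 1 7
2 4 8
3 6 5

After move 9 (R):
1 0 7
2 4 8
3 6 5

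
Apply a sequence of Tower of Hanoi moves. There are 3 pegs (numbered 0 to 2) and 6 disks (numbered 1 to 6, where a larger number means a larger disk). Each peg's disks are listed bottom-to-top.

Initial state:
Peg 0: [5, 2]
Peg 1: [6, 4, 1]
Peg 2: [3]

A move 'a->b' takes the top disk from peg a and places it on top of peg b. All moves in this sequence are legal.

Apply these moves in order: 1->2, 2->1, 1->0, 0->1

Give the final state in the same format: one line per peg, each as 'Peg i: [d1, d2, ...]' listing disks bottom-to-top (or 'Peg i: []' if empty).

Answer: Peg 0: [5, 2]
Peg 1: [6, 4, 1]
Peg 2: [3]

Derivation:
After move 1 (1->2):
Peg 0: [5, 2]
Peg 1: [6, 4]
Peg 2: [3, 1]

After move 2 (2->1):
Peg 0: [5, 2]
Peg 1: [6, 4, 1]
Peg 2: [3]

After move 3 (1->0):
Peg 0: [5, 2, 1]
Peg 1: [6, 4]
Peg 2: [3]

After move 4 (0->1):
Peg 0: [5, 2]
Peg 1: [6, 4, 1]
Peg 2: [3]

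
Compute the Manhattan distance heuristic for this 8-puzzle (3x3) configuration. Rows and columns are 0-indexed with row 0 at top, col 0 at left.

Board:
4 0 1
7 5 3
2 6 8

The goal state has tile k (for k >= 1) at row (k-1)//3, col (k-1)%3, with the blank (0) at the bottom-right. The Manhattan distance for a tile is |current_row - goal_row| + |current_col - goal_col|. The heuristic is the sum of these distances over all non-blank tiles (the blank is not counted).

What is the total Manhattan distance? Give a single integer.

Tile 4: at (0,0), goal (1,0), distance |0-1|+|0-0| = 1
Tile 1: at (0,2), goal (0,0), distance |0-0|+|2-0| = 2
Tile 7: at (1,0), goal (2,0), distance |1-2|+|0-0| = 1
Tile 5: at (1,1), goal (1,1), distance |1-1|+|1-1| = 0
Tile 3: at (1,2), goal (0,2), distance |1-0|+|2-2| = 1
Tile 2: at (2,0), goal (0,1), distance |2-0|+|0-1| = 3
Tile 6: at (2,1), goal (1,2), distance |2-1|+|1-2| = 2
Tile 8: at (2,2), goal (2,1), distance |2-2|+|2-1| = 1
Sum: 1 + 2 + 1 + 0 + 1 + 3 + 2 + 1 = 11

Answer: 11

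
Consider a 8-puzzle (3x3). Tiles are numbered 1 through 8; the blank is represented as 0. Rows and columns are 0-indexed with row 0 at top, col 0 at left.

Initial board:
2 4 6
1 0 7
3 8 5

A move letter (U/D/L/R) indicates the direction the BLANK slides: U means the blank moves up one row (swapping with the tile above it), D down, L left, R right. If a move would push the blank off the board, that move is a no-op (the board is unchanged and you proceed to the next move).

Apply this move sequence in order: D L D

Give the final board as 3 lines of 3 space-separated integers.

Answer: 2 4 6
1 8 7
0 3 5

Derivation:
After move 1 (D):
2 4 6
1 8 7
3 0 5

After move 2 (L):
2 4 6
1 8 7
0 3 5

After move 3 (D):
2 4 6
1 8 7
0 3 5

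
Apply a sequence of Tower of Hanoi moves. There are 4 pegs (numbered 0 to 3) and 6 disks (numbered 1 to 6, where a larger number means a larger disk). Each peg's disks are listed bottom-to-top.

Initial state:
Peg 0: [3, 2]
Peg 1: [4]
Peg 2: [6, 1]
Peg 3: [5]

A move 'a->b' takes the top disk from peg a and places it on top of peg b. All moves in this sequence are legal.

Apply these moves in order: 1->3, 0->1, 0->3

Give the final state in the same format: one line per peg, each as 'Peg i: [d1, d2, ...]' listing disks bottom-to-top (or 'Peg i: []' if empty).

Answer: Peg 0: []
Peg 1: [2]
Peg 2: [6, 1]
Peg 3: [5, 4, 3]

Derivation:
After move 1 (1->3):
Peg 0: [3, 2]
Peg 1: []
Peg 2: [6, 1]
Peg 3: [5, 4]

After move 2 (0->1):
Peg 0: [3]
Peg 1: [2]
Peg 2: [6, 1]
Peg 3: [5, 4]

After move 3 (0->3):
Peg 0: []
Peg 1: [2]
Peg 2: [6, 1]
Peg 3: [5, 4, 3]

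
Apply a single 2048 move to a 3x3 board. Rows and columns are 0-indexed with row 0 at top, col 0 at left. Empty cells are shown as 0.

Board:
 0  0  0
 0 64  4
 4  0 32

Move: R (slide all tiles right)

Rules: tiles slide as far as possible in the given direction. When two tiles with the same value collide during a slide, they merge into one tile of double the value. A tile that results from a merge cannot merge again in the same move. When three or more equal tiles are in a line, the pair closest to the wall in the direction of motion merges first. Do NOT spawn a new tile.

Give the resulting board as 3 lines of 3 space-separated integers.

Answer:  0  0  0
 0 64  4
 0  4 32

Derivation:
Slide right:
row 0: [0, 0, 0] -> [0, 0, 0]
row 1: [0, 64, 4] -> [0, 64, 4]
row 2: [4, 0, 32] -> [0, 4, 32]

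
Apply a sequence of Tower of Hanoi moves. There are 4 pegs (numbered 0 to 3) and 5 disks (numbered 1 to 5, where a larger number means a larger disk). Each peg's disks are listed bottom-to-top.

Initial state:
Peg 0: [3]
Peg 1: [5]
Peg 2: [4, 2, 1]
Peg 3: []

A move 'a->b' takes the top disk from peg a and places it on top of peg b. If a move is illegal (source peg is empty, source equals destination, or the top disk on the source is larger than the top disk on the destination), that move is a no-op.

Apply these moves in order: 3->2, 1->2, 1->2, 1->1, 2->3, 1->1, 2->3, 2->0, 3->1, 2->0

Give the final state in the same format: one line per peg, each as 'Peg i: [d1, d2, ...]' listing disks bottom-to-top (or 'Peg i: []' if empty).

Answer: Peg 0: [3, 2]
Peg 1: [5, 1]
Peg 2: [4]
Peg 3: []

Derivation:
After move 1 (3->2):
Peg 0: [3]
Peg 1: [5]
Peg 2: [4, 2, 1]
Peg 3: []

After move 2 (1->2):
Peg 0: [3]
Peg 1: [5]
Peg 2: [4, 2, 1]
Peg 3: []

After move 3 (1->2):
Peg 0: [3]
Peg 1: [5]
Peg 2: [4, 2, 1]
Peg 3: []

After move 4 (1->1):
Peg 0: [3]
Peg 1: [5]
Peg 2: [4, 2, 1]
Peg 3: []

After move 5 (2->3):
Peg 0: [3]
Peg 1: [5]
Peg 2: [4, 2]
Peg 3: [1]

After move 6 (1->1):
Peg 0: [3]
Peg 1: [5]
Peg 2: [4, 2]
Peg 3: [1]

After move 7 (2->3):
Peg 0: [3]
Peg 1: [5]
Peg 2: [4, 2]
Peg 3: [1]

After move 8 (2->0):
Peg 0: [3, 2]
Peg 1: [5]
Peg 2: [4]
Peg 3: [1]

After move 9 (3->1):
Peg 0: [3, 2]
Peg 1: [5, 1]
Peg 2: [4]
Peg 3: []

After move 10 (2->0):
Peg 0: [3, 2]
Peg 1: [5, 1]
Peg 2: [4]
Peg 3: []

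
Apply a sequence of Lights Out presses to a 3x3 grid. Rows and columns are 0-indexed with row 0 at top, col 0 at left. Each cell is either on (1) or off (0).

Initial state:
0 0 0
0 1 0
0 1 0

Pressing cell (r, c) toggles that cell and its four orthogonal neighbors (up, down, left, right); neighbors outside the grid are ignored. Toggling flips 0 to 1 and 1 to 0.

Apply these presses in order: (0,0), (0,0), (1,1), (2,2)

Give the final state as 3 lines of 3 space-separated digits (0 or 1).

Answer: 0 1 0
1 0 0
0 1 1

Derivation:
After press 1 at (0,0):
1 1 0
1 1 0
0 1 0

After press 2 at (0,0):
0 0 0
0 1 0
0 1 0

After press 3 at (1,1):
0 1 0
1 0 1
0 0 0

After press 4 at (2,2):
0 1 0
1 0 0
0 1 1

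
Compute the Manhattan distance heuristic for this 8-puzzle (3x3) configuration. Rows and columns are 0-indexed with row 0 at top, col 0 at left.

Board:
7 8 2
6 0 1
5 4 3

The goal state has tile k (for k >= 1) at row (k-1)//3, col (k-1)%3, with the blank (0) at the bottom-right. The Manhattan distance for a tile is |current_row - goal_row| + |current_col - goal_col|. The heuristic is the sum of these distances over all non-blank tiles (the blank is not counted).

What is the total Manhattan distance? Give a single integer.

Answer: 16

Derivation:
Tile 7: (0,0)->(2,0) = 2
Tile 8: (0,1)->(2,1) = 2
Tile 2: (0,2)->(0,1) = 1
Tile 6: (1,0)->(1,2) = 2
Tile 1: (1,2)->(0,0) = 3
Tile 5: (2,0)->(1,1) = 2
Tile 4: (2,1)->(1,0) = 2
Tile 3: (2,2)->(0,2) = 2
Sum: 2 + 2 + 1 + 2 + 3 + 2 + 2 + 2 = 16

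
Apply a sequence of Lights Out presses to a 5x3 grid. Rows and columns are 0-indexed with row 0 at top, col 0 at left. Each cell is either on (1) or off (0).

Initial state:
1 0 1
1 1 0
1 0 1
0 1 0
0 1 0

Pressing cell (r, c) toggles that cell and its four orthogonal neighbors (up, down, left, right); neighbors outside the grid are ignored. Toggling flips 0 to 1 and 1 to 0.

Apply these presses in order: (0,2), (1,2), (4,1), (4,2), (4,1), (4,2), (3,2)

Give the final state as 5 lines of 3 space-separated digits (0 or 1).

After press 1 at (0,2):
1 1 0
1 1 1
1 0 1
0 1 0
0 1 0

After press 2 at (1,2):
1 1 1
1 0 0
1 0 0
0 1 0
0 1 0

After press 3 at (4,1):
1 1 1
1 0 0
1 0 0
0 0 0
1 0 1

After press 4 at (4,2):
1 1 1
1 0 0
1 0 0
0 0 1
1 1 0

After press 5 at (4,1):
1 1 1
1 0 0
1 0 0
0 1 1
0 0 1

After press 6 at (4,2):
1 1 1
1 0 0
1 0 0
0 1 0
0 1 0

After press 7 at (3,2):
1 1 1
1 0 0
1 0 1
0 0 1
0 1 1

Answer: 1 1 1
1 0 0
1 0 1
0 0 1
0 1 1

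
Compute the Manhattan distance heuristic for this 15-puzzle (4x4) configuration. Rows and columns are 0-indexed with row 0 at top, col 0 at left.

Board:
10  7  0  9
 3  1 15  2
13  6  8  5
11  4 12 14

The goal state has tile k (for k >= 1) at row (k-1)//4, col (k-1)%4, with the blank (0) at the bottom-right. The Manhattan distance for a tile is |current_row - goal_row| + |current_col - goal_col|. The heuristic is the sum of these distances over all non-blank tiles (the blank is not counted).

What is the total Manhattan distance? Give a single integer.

Answer: 40

Derivation:
Tile 10: at (0,0), goal (2,1), distance |0-2|+|0-1| = 3
Tile 7: at (0,1), goal (1,2), distance |0-1|+|1-2| = 2
Tile 9: at (0,3), goal (2,0), distance |0-2|+|3-0| = 5
Tile 3: at (1,0), goal (0,2), distance |1-0|+|0-2| = 3
Tile 1: at (1,1), goal (0,0), distance |1-0|+|1-0| = 2
Tile 15: at (1,2), goal (3,2), distance |1-3|+|2-2| = 2
Tile 2: at (1,3), goal (0,1), distance |1-0|+|3-1| = 3
Tile 13: at (2,0), goal (3,0), distance |2-3|+|0-0| = 1
Tile 6: at (2,1), goal (1,1), distance |2-1|+|1-1| = 1
Tile 8: at (2,2), goal (1,3), distance |2-1|+|2-3| = 2
Tile 5: at (2,3), goal (1,0), distance |2-1|+|3-0| = 4
Tile 11: at (3,0), goal (2,2), distance |3-2|+|0-2| = 3
Tile 4: at (3,1), goal (0,3), distance |3-0|+|1-3| = 5
Tile 12: at (3,2), goal (2,3), distance |3-2|+|2-3| = 2
Tile 14: at (3,3), goal (3,1), distance |3-3|+|3-1| = 2
Sum: 3 + 2 + 5 + 3 + 2 + 2 + 3 + 1 + 1 + 2 + 4 + 3 + 5 + 2 + 2 = 40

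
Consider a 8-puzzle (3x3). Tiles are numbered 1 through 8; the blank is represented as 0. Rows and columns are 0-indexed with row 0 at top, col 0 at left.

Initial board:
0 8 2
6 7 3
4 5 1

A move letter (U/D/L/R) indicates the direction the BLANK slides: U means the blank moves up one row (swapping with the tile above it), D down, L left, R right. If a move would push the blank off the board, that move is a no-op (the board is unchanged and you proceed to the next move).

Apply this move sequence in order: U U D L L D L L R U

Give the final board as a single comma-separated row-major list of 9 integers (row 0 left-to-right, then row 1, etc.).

After move 1 (U):
0 8 2
6 7 3
4 5 1

After move 2 (U):
0 8 2
6 7 3
4 5 1

After move 3 (D):
6 8 2
0 7 3
4 5 1

After move 4 (L):
6 8 2
0 7 3
4 5 1

After move 5 (L):
6 8 2
0 7 3
4 5 1

After move 6 (D):
6 8 2
4 7 3
0 5 1

After move 7 (L):
6 8 2
4 7 3
0 5 1

After move 8 (L):
6 8 2
4 7 3
0 5 1

After move 9 (R):
6 8 2
4 7 3
5 0 1

After move 10 (U):
6 8 2
4 0 3
5 7 1

Answer: 6, 8, 2, 4, 0, 3, 5, 7, 1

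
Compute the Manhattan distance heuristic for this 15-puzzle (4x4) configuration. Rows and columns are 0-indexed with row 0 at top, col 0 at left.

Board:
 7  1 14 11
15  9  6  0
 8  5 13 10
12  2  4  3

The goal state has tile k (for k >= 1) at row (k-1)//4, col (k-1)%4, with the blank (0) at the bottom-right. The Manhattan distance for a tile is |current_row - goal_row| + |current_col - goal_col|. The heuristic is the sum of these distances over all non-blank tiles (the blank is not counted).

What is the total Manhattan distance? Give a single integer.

Answer: 44

Derivation:
Tile 7: at (0,0), goal (1,2), distance |0-1|+|0-2| = 3
Tile 1: at (0,1), goal (0,0), distance |0-0|+|1-0| = 1
Tile 14: at (0,2), goal (3,1), distance |0-3|+|2-1| = 4
Tile 11: at (0,3), goal (2,2), distance |0-2|+|3-2| = 3
Tile 15: at (1,0), goal (3,2), distance |1-3|+|0-2| = 4
Tile 9: at (1,1), goal (2,0), distance |1-2|+|1-0| = 2
Tile 6: at (1,2), goal (1,1), distance |1-1|+|2-1| = 1
Tile 8: at (2,0), goal (1,3), distance |2-1|+|0-3| = 4
Tile 5: at (2,1), goal (1,0), distance |2-1|+|1-0| = 2
Tile 13: at (2,2), goal (3,0), distance |2-3|+|2-0| = 3
Tile 10: at (2,3), goal (2,1), distance |2-2|+|3-1| = 2
Tile 12: at (3,0), goal (2,3), distance |3-2|+|0-3| = 4
Tile 2: at (3,1), goal (0,1), distance |3-0|+|1-1| = 3
Tile 4: at (3,2), goal (0,3), distance |3-0|+|2-3| = 4
Tile 3: at (3,3), goal (0,2), distance |3-0|+|3-2| = 4
Sum: 3 + 1 + 4 + 3 + 4 + 2 + 1 + 4 + 2 + 3 + 2 + 4 + 3 + 4 + 4 = 44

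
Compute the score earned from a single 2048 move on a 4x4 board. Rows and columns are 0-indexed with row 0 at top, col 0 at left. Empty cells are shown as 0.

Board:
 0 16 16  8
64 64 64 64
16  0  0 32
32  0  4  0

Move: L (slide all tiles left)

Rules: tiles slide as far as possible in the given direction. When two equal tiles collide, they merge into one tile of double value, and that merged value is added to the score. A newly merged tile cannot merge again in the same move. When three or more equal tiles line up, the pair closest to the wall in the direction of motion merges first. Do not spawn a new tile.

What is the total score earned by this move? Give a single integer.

Answer: 288

Derivation:
Slide left:
row 0: [0, 16, 16, 8] -> [32, 8, 0, 0]  score +32 (running 32)
row 1: [64, 64, 64, 64] -> [128, 128, 0, 0]  score +256 (running 288)
row 2: [16, 0, 0, 32] -> [16, 32, 0, 0]  score +0 (running 288)
row 3: [32, 0, 4, 0] -> [32, 4, 0, 0]  score +0 (running 288)
Board after move:
 32   8   0   0
128 128   0   0
 16  32   0   0
 32   4   0   0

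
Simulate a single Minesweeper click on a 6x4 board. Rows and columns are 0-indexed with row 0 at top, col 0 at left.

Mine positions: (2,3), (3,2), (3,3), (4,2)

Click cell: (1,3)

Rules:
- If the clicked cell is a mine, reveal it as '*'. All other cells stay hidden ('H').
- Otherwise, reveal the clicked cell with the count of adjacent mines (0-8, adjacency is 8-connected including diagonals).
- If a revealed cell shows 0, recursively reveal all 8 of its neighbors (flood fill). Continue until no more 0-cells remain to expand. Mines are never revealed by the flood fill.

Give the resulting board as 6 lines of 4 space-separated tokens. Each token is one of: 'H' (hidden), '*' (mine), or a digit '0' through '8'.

H H H H
H H H 1
H H H H
H H H H
H H H H
H H H H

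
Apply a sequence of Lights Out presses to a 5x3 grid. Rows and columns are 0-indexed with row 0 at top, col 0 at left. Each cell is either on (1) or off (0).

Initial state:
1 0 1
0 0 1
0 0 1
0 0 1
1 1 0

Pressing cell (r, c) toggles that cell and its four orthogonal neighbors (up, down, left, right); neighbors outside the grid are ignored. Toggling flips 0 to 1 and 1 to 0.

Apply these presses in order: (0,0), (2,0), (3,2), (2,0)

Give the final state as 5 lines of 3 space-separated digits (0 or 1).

After press 1 at (0,0):
0 1 1
1 0 1
0 0 1
0 0 1
1 1 0

After press 2 at (2,0):
0 1 1
0 0 1
1 1 1
1 0 1
1 1 0

After press 3 at (3,2):
0 1 1
0 0 1
1 1 0
1 1 0
1 1 1

After press 4 at (2,0):
0 1 1
1 0 1
0 0 0
0 1 0
1 1 1

Answer: 0 1 1
1 0 1
0 0 0
0 1 0
1 1 1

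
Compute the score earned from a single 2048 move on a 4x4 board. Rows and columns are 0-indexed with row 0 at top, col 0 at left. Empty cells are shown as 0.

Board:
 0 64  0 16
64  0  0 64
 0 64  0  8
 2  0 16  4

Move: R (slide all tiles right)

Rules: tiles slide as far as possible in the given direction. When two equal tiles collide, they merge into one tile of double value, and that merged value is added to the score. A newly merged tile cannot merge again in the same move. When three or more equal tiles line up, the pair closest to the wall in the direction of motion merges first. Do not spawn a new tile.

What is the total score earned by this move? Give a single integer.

Answer: 128

Derivation:
Slide right:
row 0: [0, 64, 0, 16] -> [0, 0, 64, 16]  score +0 (running 0)
row 1: [64, 0, 0, 64] -> [0, 0, 0, 128]  score +128 (running 128)
row 2: [0, 64, 0, 8] -> [0, 0, 64, 8]  score +0 (running 128)
row 3: [2, 0, 16, 4] -> [0, 2, 16, 4]  score +0 (running 128)
Board after move:
  0   0  64  16
  0   0   0 128
  0   0  64   8
  0   2  16   4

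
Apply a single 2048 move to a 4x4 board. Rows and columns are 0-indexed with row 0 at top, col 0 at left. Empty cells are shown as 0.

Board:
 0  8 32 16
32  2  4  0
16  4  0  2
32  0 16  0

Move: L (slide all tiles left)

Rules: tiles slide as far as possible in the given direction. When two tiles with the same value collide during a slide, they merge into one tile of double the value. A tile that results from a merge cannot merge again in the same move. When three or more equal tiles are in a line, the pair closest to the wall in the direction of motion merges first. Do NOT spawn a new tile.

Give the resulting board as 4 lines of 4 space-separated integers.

Answer:  8 32 16  0
32  2  4  0
16  4  2  0
32 16  0  0

Derivation:
Slide left:
row 0: [0, 8, 32, 16] -> [8, 32, 16, 0]
row 1: [32, 2, 4, 0] -> [32, 2, 4, 0]
row 2: [16, 4, 0, 2] -> [16, 4, 2, 0]
row 3: [32, 0, 16, 0] -> [32, 16, 0, 0]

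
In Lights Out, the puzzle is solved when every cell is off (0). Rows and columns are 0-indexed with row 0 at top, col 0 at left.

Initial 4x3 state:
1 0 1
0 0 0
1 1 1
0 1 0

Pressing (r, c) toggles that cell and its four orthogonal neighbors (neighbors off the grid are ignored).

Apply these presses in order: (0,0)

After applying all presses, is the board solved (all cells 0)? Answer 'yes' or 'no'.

After press 1 at (0,0):
0 1 1
1 0 0
1 1 1
0 1 0

Lights still on: 7

Answer: no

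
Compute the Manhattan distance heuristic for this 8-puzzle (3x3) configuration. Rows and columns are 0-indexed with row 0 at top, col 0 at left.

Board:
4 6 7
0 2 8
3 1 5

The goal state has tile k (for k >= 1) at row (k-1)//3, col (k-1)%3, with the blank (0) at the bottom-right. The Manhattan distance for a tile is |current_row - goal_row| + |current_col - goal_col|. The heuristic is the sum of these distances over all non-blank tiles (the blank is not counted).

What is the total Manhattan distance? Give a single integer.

Answer: 19

Derivation:
Tile 4: at (0,0), goal (1,0), distance |0-1|+|0-0| = 1
Tile 6: at (0,1), goal (1,2), distance |0-1|+|1-2| = 2
Tile 7: at (0,2), goal (2,0), distance |0-2|+|2-0| = 4
Tile 2: at (1,1), goal (0,1), distance |1-0|+|1-1| = 1
Tile 8: at (1,2), goal (2,1), distance |1-2|+|2-1| = 2
Tile 3: at (2,0), goal (0,2), distance |2-0|+|0-2| = 4
Tile 1: at (2,1), goal (0,0), distance |2-0|+|1-0| = 3
Tile 5: at (2,2), goal (1,1), distance |2-1|+|2-1| = 2
Sum: 1 + 2 + 4 + 1 + 2 + 4 + 3 + 2 = 19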